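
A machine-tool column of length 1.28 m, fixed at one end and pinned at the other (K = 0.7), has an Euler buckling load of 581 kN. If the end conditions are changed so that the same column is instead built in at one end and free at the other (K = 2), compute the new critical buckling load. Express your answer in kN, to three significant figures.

P_cr ≈ 71.2 kN

P_cr ∝ 1/K², so P_cr,new = P_cr,old × (K_old/K_new)² = 581 × (0.7/2)²
= 581 × 0.1225 = 71.2 kN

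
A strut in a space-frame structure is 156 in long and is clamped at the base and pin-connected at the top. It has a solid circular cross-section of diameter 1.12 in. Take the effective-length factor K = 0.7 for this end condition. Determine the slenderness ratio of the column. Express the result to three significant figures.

λ ≈ 390

For a solid circle r = d/4 = 1.12/4 = 0.2800 in
L_e = K·L = 0.7 × 156 = 109.2 in
λ = L_e / r_min = 109.20 / 0.2800 = 390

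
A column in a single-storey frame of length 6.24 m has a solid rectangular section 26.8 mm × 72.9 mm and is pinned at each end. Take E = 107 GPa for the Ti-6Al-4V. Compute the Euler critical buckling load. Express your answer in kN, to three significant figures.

Buckling occurs about the weak axis: I_min = h·b³/12 with b = 26.8 mm (the shorter side).
I_min = 72.9×26.8³/12 = 1.169×10^5 mm⁴
I = 1.169×10^5 mm⁴ = 1.169×10^-7 m⁴
Effective length L_e = K·L = 1 × 6.24 = 6.240 m
P_cr = π²EI / L_e² = π² × 107×10⁹ × 1.169×10^-7 / 6.240² = 3.172×10^3 N

P_cr ≈ 3.17 kN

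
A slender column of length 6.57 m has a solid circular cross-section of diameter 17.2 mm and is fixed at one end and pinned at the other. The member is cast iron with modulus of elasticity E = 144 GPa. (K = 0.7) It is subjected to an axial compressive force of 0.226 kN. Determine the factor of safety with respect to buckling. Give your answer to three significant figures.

I = πd⁴/64 = π×17.2⁴/64 = 4.296×10^3 mm⁴
I = 4.296×10^3 mm⁴ = 4.296×10^-9 m⁴
Effective length L_e = K·L = 0.7 × 6.57 = 4.599 m
P_cr = π²EI / L_e² = π² × 144×10⁹ × 4.296×10^-9 / 4.599² = 288.7 N
Factor of safety n = P_cr / P = 0.28868 / 0.226 = 1.28

n ≈ 1.28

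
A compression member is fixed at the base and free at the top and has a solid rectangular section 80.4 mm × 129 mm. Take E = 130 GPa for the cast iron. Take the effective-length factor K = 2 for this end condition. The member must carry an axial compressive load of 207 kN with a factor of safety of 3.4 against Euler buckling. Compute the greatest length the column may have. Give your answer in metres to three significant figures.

L_max ≈ 1.60 m

Buckling occurs about the weak axis: I_min = h·b³/12 with b = 80.4 mm (the shorter side).
I_min = 129×80.4³/12 = 5.587×10^6 mm⁴
I = 5.587×10^-6 m⁴
Required critical load P_cr = n·P = 3.4 × 207 = 703.8 kN = 7.038×10^5 N
From P_cr = π²EI/(K·L)²:  L = (1/K)·√(π²EI/P_cr) = (1/2)·√(π²×1.30×10^11×5.587×10^-6/7.038×10^5)
L = 1.60 m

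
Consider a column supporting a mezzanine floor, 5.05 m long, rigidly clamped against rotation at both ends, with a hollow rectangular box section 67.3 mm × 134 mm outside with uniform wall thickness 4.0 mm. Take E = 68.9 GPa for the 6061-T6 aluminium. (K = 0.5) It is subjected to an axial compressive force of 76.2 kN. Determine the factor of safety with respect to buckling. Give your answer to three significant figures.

Inner dimensions: h_i = 134 − 2×4.0 = 126.0 mm, b_i = 67.3 − 2×4.0 = 59.30 mm
Weak-axis I_min = (h_o·b_o³ − h_i·b_i³)/12 with b_o = 67.3, b_i = 59.30 mm (shorter outer/inner sides).
I_min = (134×67.3³ − 126.0×59.30³)/12 = 1.214×10^6 mm⁴
I = 1.214×10^6 mm⁴ = 1.214×10^-6 m⁴
Effective length L_e = K·L = 0.5 × 5.05 = 2.525 m
P_cr = π²EI / L_e² = π² × 68.9×10⁹ × 1.214×10^-6 / 2.525² = 1.295×10^5 N
Factor of safety n = P_cr / P = 129.52 / 76.2 = 1.70

n ≈ 1.70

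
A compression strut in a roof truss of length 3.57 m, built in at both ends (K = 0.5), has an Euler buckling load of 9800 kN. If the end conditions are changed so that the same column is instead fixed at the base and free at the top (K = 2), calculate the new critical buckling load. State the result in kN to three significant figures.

P_cr ∝ 1/K², so P_cr,new = P_cr,old × (K_old/K_new)² = 9800 × (0.5/2)²
= 9800 × 0.06250 = 612 kN

P_cr ≈ 612 kN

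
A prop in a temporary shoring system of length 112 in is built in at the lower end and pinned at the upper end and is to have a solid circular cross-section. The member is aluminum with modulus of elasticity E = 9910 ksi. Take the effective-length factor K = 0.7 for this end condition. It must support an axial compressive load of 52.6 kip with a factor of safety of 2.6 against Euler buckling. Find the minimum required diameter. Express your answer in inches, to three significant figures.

d ≈ 3.64 in

Required P_cr = n·P = 2.6 × 52.6 = 136.8 kip
L_e = K·L = 0.7 × 112 = 78.40 in
Required I = P_cr·L_e²/(π²E) = 1.368×10^5 × 78.40² / (π² × 9.91×10^6) = 8.594 in⁴
Solid circle: I = πd⁴/64  ⇒  d = (64I/π)^(1/4) = (64×8.594/π)^(1/4) = 3.64 in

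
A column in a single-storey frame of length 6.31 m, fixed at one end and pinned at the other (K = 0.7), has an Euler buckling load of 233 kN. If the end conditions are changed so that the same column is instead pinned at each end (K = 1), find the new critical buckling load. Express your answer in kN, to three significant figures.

P_cr ≈ 114 kN

P_cr ∝ 1/K², so P_cr,new = P_cr,old × (K_old/K_new)² = 233 × (0.7/1)²
= 233 × 0.4900 = 114 kN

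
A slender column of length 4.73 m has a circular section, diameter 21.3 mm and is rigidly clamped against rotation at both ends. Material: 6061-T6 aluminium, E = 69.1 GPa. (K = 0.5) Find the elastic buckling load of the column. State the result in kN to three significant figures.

I = πd⁴/64 = π×21.3⁴/64 = 1.010×10^4 mm⁴
I = 1.010×10^4 mm⁴ = 1.010×10^-8 m⁴
Effective length L_e = K·L = 0.5 × 4.73 = 2.365 m
P_cr = π²EI / L_e² = π² × 69.1×10⁹ × 1.010×10^-8 / 2.365² = 1.232×10^3 N

P_cr ≈ 1.23 kN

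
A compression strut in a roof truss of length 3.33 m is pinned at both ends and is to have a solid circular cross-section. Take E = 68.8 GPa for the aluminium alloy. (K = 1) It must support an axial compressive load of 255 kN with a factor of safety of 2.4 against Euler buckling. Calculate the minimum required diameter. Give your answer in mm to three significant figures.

Required P_cr = n·P = 2.4 × 255 = 612.0 kN
L_e = K·L = 1 × 3.33 = 3.330 m
Required I = P_cr·L_e²/(π²E) = 6.120×10^5 × 3.330² / (π² × 6.88×10^10) = 9.994×10^-6 m⁴
I_req = 9.994×10^6 mm⁴
Solid circle: I = πd⁴/64  ⇒  d = (64I/π)^(1/4) = (64×9.994×10^6/π)^(1/4) = 119 mm

d ≈ 119 mm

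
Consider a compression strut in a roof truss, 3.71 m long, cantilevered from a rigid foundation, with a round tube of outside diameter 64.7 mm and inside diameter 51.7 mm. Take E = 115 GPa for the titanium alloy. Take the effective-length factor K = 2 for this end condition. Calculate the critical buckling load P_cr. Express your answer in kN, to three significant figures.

d_o = 64.7 mm, d_i = 51.7 mm
I = π(d_o⁴ − d_i⁴)/64 = π(64.7⁴ − 51.70⁴)/64 = 5.095×10^5 mm⁴
I = 5.095×10^5 mm⁴ = 5.095×10^-7 m⁴
Effective length L_e = K·L = 2 × 3.71 = 7.420 m
P_cr = π²EI / L_e² = π² × 115×10⁹ × 5.095×10^-7 / 7.420² = 1.050×10^4 N

P_cr ≈ 10.5 kN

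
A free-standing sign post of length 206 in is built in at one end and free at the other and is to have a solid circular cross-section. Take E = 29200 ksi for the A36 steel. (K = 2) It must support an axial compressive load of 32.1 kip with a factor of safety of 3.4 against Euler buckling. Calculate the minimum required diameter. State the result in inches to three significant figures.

Required P_cr = n·P = 3.4 × 32.1 = 109.1 kip
L_e = K·L = 2 × 206 = 412.0 in
Required I = P_cr·L_e²/(π²E) = 1.091×10^5 × 412.0² / (π² × 2.92×10^7) = 64.28 in⁴
Solid circle: I = πd⁴/64  ⇒  d = (64I/π)^(1/4) = (64×64.28/π)^(1/4) = 6.02 in

d ≈ 6.02 in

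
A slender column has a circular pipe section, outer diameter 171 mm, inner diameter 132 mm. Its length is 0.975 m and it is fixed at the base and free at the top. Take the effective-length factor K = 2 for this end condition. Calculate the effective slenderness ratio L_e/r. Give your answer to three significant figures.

λ ≈ 36.1

d_o = 171 mm, d_i = 132 mm
I = π(d_o⁴ − d_i⁴)/64 = π(171⁴ − 132.0⁴)/64 = 2.707×10^7 mm⁴
A = 9.281×10^3 mm²;  r_min = √(I/A) = √(2.707×10^7/9.281×10^3) = 54.01 mm
L_e = K·L = 2 × 0.975 m = 1.950 m = 1950.0 mm
λ = L_e / r_min = 1950.0 / 54.01 = 36.1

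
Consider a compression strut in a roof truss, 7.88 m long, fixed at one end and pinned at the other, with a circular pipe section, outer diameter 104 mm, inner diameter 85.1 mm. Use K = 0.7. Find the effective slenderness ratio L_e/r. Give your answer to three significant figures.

d_o = 104 mm, d_i = 85.1 mm
I = π(d_o⁴ − d_i⁴)/64 = π(104⁴ − 85.10⁴)/64 = 3.168×10^6 mm⁴
A = 2.807×10^3 mm²;  r_min = √(I/A) = √(3.168×10^6/2.807×10^3) = 33.60 mm
L_e = K·L = 0.7 × 7.88 m = 5.516 m = 5516.0 mm
λ = L_e / r_min = 5516.0 / 33.60 = 164

λ ≈ 164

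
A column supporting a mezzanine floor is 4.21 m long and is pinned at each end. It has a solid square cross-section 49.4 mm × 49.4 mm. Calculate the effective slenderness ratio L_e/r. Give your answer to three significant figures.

λ ≈ 295

For a square r = a/√12 = 49.4/√12 = 14.26 mm
L_e = K·L = 1 × 4.21 m = 4.210 m = 4210.0 mm
λ = L_e / r_min = 4210.0 / 14.26 = 295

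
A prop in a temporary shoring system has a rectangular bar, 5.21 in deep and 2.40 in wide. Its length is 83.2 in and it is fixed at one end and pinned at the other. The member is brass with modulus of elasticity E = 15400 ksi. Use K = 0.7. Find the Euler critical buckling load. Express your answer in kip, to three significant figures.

P_cr ≈ 269 kip

Buckling occurs about the weak axis: I_min = h·b³/12 with b = 2.40 in (the shorter side).
I_min = 5.21×2.40³/12 = 6.002 in⁴
Effective length L_e = K·L = 0.7 × 83.2 = 58.24 in
P_cr = π²EI / L_e² = π² × 15400×10³ × 6.002 / 58.24² = 2.689×10^5 lb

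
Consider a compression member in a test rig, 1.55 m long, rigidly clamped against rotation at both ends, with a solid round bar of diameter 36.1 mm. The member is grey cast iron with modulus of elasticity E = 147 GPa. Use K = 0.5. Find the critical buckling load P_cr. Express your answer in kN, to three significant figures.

P_cr ≈ 201 kN

I = πd⁴/64 = π×36.1⁴/64 = 8.337×10^4 mm⁴
I = 8.337×10^4 mm⁴ = 8.337×10^-8 m⁴
Effective length L_e = K·L = 0.5 × 1.55 = 0.7750 m
P_cr = π²EI / L_e² = π² × 147×10⁹ × 8.337×10^-8 / 0.7750² = 2.014×10^5 N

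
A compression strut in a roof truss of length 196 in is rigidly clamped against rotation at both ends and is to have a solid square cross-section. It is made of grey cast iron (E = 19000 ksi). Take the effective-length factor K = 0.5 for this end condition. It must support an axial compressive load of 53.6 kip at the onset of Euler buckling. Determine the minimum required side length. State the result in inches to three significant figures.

a ≈ 2.40 in

L_e = K·L = 0.5 × 196 = 98.00 in
Required I = P_cr·L_e²/(π²E) = 5.360×10^4 × 98.00² / (π² × 1.90×10^7) = 2.745 in⁴
Solid square: I = a⁴/12  ⇒  a = (12I)^(1/4) = (12×2.745)^(1/4) = 2.40 in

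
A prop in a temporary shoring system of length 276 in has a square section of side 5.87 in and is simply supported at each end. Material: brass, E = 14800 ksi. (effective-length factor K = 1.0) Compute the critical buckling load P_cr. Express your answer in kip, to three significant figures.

I = a⁴/12 = 5.87⁴/12 = 98.94 in⁴
Effective length L_e = K·L = 1 × 276 = 276.0 in
P_cr = π²EI / L_e² = π² × 14800×10³ × 98.94 / 276.0² = 1.897×10^5 lb

P_cr ≈ 190 kip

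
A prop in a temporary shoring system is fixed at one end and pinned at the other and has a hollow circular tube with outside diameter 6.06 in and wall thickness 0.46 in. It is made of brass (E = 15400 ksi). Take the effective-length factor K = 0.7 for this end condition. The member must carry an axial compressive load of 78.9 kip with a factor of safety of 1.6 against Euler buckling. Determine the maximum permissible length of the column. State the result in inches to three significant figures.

Inner diameter d_i = 6.06 − 2×0.46 = 5.140 in
I = π(d_o⁴ − d_i⁴)/64 = π(6.06⁴ − 5.140⁴)/64 = 31.94 in⁴
Required critical load P_cr = n·P = 1.6 × 78.9 = 126.2 kip = 1.262×10^5 lb
From P_cr = π²EI/(K·L)²:  L = (1/K)·√(π²EI/P_cr) = (1/0.7)·√(π²×1.54×10^7×31.94/1.262×10^5)
L = 280 in

L_max ≈ 280 in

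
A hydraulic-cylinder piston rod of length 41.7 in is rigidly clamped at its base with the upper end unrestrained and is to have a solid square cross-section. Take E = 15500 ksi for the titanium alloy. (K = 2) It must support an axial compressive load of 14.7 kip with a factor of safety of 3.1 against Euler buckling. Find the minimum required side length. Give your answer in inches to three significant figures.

Required P_cr = n·P = 3.1 × 14.7 = 45.57 kip
L_e = K·L = 2 × 41.7 = 83.40 in
Required I = P_cr·L_e²/(π²E) = 4.557×10^4 × 83.40² / (π² × 1.55×10^7) = 2.072 in⁴
Solid square: I = a⁴/12  ⇒  a = (12I)^(1/4) = (12×2.072)^(1/4) = 2.23 in

a ≈ 2.23 in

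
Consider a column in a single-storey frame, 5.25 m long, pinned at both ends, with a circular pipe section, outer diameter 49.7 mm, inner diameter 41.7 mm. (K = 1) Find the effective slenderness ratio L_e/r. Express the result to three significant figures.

λ ≈ 324

d_o = 49.7 mm, d_i = 41.7 mm
I = π(d_o⁴ − d_i⁴)/64 = π(49.7⁴ − 41.70⁴)/64 = 1.511×10^5 mm⁴
A = 574.3 mm²;  r_min = √(I/A) = √(1.511×10^5/574.3) = 16.22 mm
L_e = K·L = 1 × 5.25 m = 5.250 m = 5250.0 mm
λ = L_e / r_min = 5250.0 / 16.22 = 324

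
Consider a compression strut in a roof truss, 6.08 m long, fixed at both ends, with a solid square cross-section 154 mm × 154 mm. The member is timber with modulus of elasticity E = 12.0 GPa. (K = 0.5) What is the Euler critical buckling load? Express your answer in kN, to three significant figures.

P_cr ≈ 601 kN

I = a⁴/12 = 154⁴/12 = 4.687×10^7 mm⁴
I = 4.687×10^7 mm⁴ = 4.687×10^-5 m⁴
Effective length L_e = K·L = 0.5 × 6.08 = 3.040 m
P_cr = π²EI / L_e² = π² × 12.0×10⁹ × 4.687×10^-5 / 3.040² = 6.007×10^5 N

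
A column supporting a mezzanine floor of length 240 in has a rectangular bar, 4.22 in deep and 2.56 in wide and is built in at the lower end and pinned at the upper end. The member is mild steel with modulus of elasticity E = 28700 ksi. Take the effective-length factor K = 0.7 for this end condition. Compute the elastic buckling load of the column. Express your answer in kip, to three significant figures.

Buckling occurs about the weak axis: I_min = h·b³/12 with b = 2.56 in (the shorter side).
I_min = 4.22×2.56³/12 = 5.900 in⁴
Effective length L_e = K·L = 0.7 × 240 = 168.0 in
P_cr = π²EI / L_e² = π² × 28700×10³ × 5.900 / 168.0² = 5.921×10^4 lb

P_cr ≈ 59.2 kip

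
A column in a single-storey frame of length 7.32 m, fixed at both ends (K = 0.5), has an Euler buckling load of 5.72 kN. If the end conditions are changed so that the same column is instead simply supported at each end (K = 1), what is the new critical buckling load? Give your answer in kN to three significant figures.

P_cr ∝ 1/K², so P_cr,new = P_cr,old × (K_old/K_new)² = 5.72 × (0.5/1)²
= 5.72 × 0.2500 = 1.43 kN

P_cr ≈ 1.43 kN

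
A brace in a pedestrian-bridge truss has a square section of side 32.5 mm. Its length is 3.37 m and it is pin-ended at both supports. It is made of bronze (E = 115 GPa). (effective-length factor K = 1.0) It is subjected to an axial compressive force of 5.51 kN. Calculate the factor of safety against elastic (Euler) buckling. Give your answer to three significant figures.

I = a⁴/12 = 32.5⁴/12 = 9.297×10^4 mm⁴
I = 9.297×10^4 mm⁴ = 9.297×10^-8 m⁴
Effective length L_e = K·L = 1 × 3.37 = 3.370 m
P_cr = π²EI / L_e² = π² × 115×10⁹ × 9.297×10^-8 / 3.370² = 9.292×10^3 N
Factor of safety n = P_cr / P = 9.2916 / 5.51 = 1.69

n ≈ 1.69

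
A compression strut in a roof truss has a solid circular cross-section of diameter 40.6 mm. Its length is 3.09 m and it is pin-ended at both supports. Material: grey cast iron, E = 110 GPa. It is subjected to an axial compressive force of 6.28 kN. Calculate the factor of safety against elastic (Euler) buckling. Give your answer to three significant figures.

I = πd⁴/64 = π×40.6⁴/64 = 1.334×10^5 mm⁴
I = 1.334×10^5 mm⁴ = 1.334×10^-7 m⁴
Effective length L_e = K·L = 1 × 3.09 = 3.090 m
P_cr = π²EI / L_e² = π² × 110×10⁹ × 1.334×10^-7 / 3.090² = 1.517×10^4 N
Factor of safety n = P_cr / P = 15.165 / 6.28 = 2.41

n ≈ 2.41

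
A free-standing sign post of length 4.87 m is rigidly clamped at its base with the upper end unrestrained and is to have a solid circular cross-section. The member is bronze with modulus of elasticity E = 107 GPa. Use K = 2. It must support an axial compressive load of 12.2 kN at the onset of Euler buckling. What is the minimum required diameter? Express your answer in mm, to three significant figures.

L_e = K·L = 2 × 4.87 = 9.740 m
Required I = P_cr·L_e²/(π²E) = 1.220×10^4 × 9.740² / (π² × 1.07×10^11) = 1.096×10^-6 m⁴
I_req = 1.096×10^6 mm⁴
Solid circle: I = πd⁴/64  ⇒  d = (64I/π)^(1/4) = (64×1.096×10^6/π)^(1/4) = 68.7 mm

d ≈ 68.7 mm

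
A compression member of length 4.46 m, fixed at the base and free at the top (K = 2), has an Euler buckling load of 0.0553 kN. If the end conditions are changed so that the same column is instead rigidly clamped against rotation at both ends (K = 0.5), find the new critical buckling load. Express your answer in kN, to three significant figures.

P_cr ∝ 1/K², so P_cr,new = P_cr,old × (K_old/K_new)² = 0.0553 × (2/0.5)²
= 0.0553 × 16.00 = 0.885 kN

P_cr ≈ 0.885 kN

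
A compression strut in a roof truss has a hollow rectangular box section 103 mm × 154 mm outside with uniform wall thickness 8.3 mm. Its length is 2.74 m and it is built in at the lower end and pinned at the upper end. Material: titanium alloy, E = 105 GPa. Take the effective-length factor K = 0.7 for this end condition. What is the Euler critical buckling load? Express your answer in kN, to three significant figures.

Inner dimensions: h_i = 154 − 2×8.3 = 137.4 mm, b_i = 103 − 2×8.3 = 86.40 mm
Weak-axis I_min = (h_o·b_o³ − h_i·b_i³)/12 with b_o = 103, b_i = 86.40 mm (shorter outer/inner sides).
I_min = (154×103³ − 137.4×86.40³)/12 = 6.638×10^6 mm⁴
I = 6.638×10^6 mm⁴ = 6.638×10^-6 m⁴
Effective length L_e = K·L = 0.7 × 2.74 = 1.918 m
P_cr = π²EI / L_e² = π² × 105×10⁹ × 6.638×10^-6 / 1.918² = 1.870×10^6 N

P_cr ≈ 1870 kN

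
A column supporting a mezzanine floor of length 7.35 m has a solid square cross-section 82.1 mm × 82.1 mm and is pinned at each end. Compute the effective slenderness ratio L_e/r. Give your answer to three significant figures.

λ ≈ 310

For a square r = a/√12 = 82.1/√12 = 23.70 mm
L_e = K·L = 1 × 7.35 m = 7.350 m = 7350.0 mm
λ = L_e / r_min = 7350.0 / 23.70 = 310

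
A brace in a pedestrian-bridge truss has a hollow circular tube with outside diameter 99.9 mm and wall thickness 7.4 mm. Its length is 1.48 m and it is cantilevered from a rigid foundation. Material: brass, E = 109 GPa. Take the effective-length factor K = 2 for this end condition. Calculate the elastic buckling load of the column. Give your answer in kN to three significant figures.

P_cr ≈ 284 kN

Inner diameter d_i = 99.9 − 2×7.4 = 85.10 mm
I = π(d_o⁴ − d_i⁴)/64 = π(99.9⁴ − 85.10⁴)/64 = 2.315×10^6 mm⁴
I = 2.315×10^6 mm⁴ = 2.315×10^-6 m⁴
Effective length L_e = K·L = 2 × 1.48 = 2.960 m
P_cr = π²EI / L_e² = π² × 109×10⁹ × 2.315×10^-6 / 2.960² = 2.842×10^5 N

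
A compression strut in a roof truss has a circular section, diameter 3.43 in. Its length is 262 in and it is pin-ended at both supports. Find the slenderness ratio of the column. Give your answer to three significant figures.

λ ≈ 306

I = πd⁴/64 = π×3.43⁴/64 = 6.794 in⁴
A = 9.240 in²;  r_min = √(I/A) = √(6.794/9.240) = 0.8575 in
L_e = K·L = 1 × 262 = 262.0 in
λ = L_e / r_min = 262.00 / 0.8575 = 306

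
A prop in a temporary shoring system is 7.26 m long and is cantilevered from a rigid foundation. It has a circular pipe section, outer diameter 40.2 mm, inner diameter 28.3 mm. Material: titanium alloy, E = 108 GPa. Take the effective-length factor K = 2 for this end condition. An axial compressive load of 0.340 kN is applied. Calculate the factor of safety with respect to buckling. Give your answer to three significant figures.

n ≈ 1.44

d_o = 40.2 mm, d_i = 28.3 mm
I = π(d_o⁴ − d_i⁴)/64 = π(40.2⁴ − 28.30⁴)/64 = 9.671×10^4 mm⁴
I = 9.671×10^4 mm⁴ = 9.671×10^-8 m⁴
Effective length L_e = K·L = 2 × 7.26 = 14.52 m
P_cr = π²EI / L_e² = π² × 108×10⁹ × 9.671×10^-8 / 14.52² = 488.9 N
Factor of safety n = P_cr / P = 0.48895 / 0.340 = 1.44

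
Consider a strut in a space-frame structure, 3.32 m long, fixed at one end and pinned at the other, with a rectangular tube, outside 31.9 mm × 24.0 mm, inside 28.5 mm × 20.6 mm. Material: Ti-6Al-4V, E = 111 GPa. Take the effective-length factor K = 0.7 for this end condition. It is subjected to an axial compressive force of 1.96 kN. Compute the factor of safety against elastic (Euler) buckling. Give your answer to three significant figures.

Weak-axis I_min = (h_o·b_o³ − h_i·b_i³)/12 with b_o = 24.0, b_i = 20.60 mm (shorter outer/inner sides).
I_min = (31.9×24.0³ − 28.50×20.60³)/12 = 1.599×10^4 mm⁴
I = 1.599×10^4 mm⁴ = 1.599×10^-8 m⁴
Effective length L_e = K·L = 0.7 × 3.32 = 2.324 m
P_cr = π²EI / L_e² = π² × 111×10⁹ × 1.599×10^-8 / 2.324² = 3.243×10^3 N
Factor of safety n = P_cr / P = 3.2428 / 1.96 = 1.65

n ≈ 1.65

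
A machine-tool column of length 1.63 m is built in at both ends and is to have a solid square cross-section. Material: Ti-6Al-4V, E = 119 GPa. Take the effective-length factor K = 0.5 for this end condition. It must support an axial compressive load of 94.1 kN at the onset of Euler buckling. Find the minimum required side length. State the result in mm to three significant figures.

L_e = K·L = 0.5 × 1.63 = 0.8150 m
Required I = P_cr·L_e²/(π²E) = 9.410×10^4 × 0.8150² / (π² × 1.19×10^11) = 5.322×10^-8 m⁴
I_req = 5.322×10^4 mm⁴
Solid square: I = a⁴/12  ⇒  a = (12I)^(1/4) = (12×5.322×10^4)^(1/4) = 28.3 mm

a ≈ 28.3 mm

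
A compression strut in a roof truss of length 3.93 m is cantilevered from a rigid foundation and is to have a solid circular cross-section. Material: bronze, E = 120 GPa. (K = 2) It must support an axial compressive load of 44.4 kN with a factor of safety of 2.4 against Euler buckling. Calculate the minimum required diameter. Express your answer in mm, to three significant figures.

d ≈ 103 mm

Required P_cr = n·P = 2.4 × 44.4 = 106.6 kN
L_e = K·L = 2 × 3.93 = 7.860 m
Required I = P_cr·L_e²/(π²E) = 1.066×10^5 × 7.860² / (π² × 1.20×10^11) = 5.559×10^-6 m⁴
I_req = 5.559×10^6 mm⁴
Solid circle: I = πd⁴/64  ⇒  d = (64I/π)^(1/4) = (64×5.559×10^6/π)^(1/4) = 103 mm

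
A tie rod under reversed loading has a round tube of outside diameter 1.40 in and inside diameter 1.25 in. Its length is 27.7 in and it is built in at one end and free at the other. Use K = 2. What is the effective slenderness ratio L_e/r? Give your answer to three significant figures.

d_o = 1.40 in, d_i = 1.25 in
I = π(d_o⁴ − d_i⁴)/64 = π(1.40⁴ − 1.250⁴)/64 = 6.873×10^-2 in⁴
A = 0.3122 in²;  r_min = √(I/A) = √(6.873×10^-2/0.3122) = 0.4692 in
L_e = K·L = 2 × 27.7 = 55.40 in
λ = L_e / r_min = 55.400 / 0.4692 = 118

λ ≈ 118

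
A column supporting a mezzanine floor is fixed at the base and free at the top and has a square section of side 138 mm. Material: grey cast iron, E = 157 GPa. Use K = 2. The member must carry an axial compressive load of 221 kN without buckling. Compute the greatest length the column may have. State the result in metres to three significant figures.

L_max ≈ 7.28 m

I = a⁴/12 = 138⁴/12 = 3.022×10^7 mm⁴
I = 3.022×10^-5 m⁴
At the buckling limit P_cr = P = 2.210×10^5 N
From P_cr = π²EI/(K·L)²:  L = (1/K)·√(π²EI/P_cr) = (1/2)·√(π²×1.57×10^11×3.022×10^-5/2.210×10^5)
L = 7.28 m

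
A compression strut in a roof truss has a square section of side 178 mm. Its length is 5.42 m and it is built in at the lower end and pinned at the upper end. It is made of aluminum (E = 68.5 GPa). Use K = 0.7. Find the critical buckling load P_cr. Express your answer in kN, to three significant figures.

P_cr ≈ 3930 kN

I = a⁴/12 = 178⁴/12 = 8.366×10^7 mm⁴
I = 8.366×10^7 mm⁴ = 8.366×10^-5 m⁴
Effective length L_e = K·L = 0.7 × 5.42 = 3.794 m
P_cr = π²EI / L_e² = π² × 68.5×10⁹ × 8.366×10^-5 / 3.794² = 3.929×10^6 N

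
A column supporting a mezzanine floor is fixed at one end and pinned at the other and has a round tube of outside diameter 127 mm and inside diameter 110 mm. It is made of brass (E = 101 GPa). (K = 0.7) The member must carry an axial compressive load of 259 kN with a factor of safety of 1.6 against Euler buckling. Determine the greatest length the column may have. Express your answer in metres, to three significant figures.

L_max ≈ 5.24 m

d_o = 127 mm, d_i = 110 mm
I = π(d_o⁴ − d_i⁴)/64 = π(127⁴ − 110.0⁴)/64 = 5.583×10^6 mm⁴
I = 5.583×10^-6 m⁴
Required critical load P_cr = n·P = 1.6 × 259 = 414.4 kN = 4.144×10^5 N
From P_cr = π²EI/(K·L)²:  L = (1/K)·√(π²EI/P_cr) = (1/0.7)·√(π²×1.01×10^11×5.583×10^-6/4.144×10^5)
L = 5.24 m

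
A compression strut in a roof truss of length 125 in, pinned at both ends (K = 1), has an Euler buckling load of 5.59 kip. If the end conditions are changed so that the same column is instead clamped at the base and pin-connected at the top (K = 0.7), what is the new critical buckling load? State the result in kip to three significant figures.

P_cr ∝ 1/K², so P_cr,new = P_cr,old × (K_old/K_new)² = 5.59 × (1/0.7)²
= 5.59 × 2.041 = 11.4 kip

P_cr ≈ 11.4 kip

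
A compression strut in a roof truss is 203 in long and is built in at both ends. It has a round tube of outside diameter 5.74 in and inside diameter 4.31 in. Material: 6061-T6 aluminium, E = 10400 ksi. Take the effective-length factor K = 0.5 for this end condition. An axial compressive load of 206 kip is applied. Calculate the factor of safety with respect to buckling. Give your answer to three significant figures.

d_o = 5.74 in, d_i = 4.31 in
I = π(d_o⁴ − d_i⁴)/64 = π(5.74⁴ − 4.310⁴)/64 = 36.35 in⁴
Effective length L_e = K·L = 0.5 × 203 = 101.5 in
P_cr = π²EI / L_e² = π² × 10400×10³ × 36.35 / 101.5² = 3.621×10^5 lb
Factor of safety n = P_cr / P = 362.14 / 206 = 1.76

n ≈ 1.76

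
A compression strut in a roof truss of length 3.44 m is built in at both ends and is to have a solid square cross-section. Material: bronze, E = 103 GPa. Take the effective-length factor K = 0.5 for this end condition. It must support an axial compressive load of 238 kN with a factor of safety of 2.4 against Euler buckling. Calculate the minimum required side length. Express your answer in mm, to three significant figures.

Required P_cr = n·P = 2.4 × 238 = 571.2 kN
L_e = K·L = 0.5 × 3.44 = 1.720 m
Required I = P_cr·L_e²/(π²E) = 5.712×10^5 × 1.720² / (π² × 1.03×10^11) = 1.662×10^-6 m⁴
I_req = 1.662×10^6 mm⁴
Solid square: I = a⁴/12  ⇒  a = (12I)^(1/4) = (12×1.662×10^6)^(1/4) = 66.8 mm

a ≈ 66.8 mm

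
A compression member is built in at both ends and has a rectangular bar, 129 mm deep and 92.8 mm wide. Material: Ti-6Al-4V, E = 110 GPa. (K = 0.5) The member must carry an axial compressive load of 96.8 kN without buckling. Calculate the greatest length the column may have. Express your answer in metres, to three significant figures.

L_max ≈ 19.6 m

Buckling occurs about the weak axis: I_min = h·b³/12 with b = 92.8 mm (the shorter side).
I_min = 129×92.8³/12 = 8.591×10^6 mm⁴
I = 8.591×10^-6 m⁴
At the buckling limit P_cr = P = 9.680×10^4 N
From P_cr = π²EI/(K·L)²:  L = (1/K)·√(π²EI/P_cr) = (1/0.5)·√(π²×1.10×10^11×8.591×10^-6/9.680×10^4)
L = 19.6 m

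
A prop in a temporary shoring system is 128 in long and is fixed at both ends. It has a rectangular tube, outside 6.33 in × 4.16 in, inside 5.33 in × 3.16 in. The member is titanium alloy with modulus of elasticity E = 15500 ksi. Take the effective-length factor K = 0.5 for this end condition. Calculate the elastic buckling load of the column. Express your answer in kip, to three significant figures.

Weak-axis I_min = (h_o·b_o³ − h_i·b_i³)/12 with b_o = 4.16, b_i = 3.160 in (shorter outer/inner sides).
I_min = (6.33×4.16³ − 5.330×3.160³)/12 = 23.96 in⁴
Effective length L_e = K·L = 0.5 × 128 = 64.00 in
P_cr = π²EI / L_e² = π² × 15500×10³ × 23.96 / 64.00² = 8.949×10^5 lb

P_cr ≈ 895 kip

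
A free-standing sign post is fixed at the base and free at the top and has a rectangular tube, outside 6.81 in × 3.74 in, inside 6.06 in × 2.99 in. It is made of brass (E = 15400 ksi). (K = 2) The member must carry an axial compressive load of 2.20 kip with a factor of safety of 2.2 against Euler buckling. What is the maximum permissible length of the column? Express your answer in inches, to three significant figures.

L_max ≈ 357 in

Weak-axis I_min = (h_o·b_o³ − h_i·b_i³)/12 with b_o = 3.74, b_i = 2.990 in (shorter outer/inner sides).
I_min = (6.81×3.74³ − 6.060×2.990³)/12 = 16.19 in⁴
Required critical load P_cr = n·P = 2.2 × 2.20 = 4.840 kip = 4.840×10^3 lb
From P_cr = π²EI/(K·L)²:  L = (1/K)·√(π²EI/P_cr) = (1/2)·√(π²×1.54×10^7×16.19/4.840×10^3)
L = 357 in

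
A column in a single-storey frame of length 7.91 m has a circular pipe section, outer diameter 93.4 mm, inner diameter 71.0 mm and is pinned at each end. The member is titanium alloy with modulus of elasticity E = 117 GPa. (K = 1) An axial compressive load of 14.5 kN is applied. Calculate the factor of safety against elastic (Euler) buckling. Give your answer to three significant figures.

d_o = 93.4 mm, d_i = 71.0 mm
I = π(d_o⁴ − d_i⁴)/64 = π(93.4⁴ − 71.00⁴)/64 = 2.488×10^6 mm⁴
I = 2.488×10^6 mm⁴ = 2.488×10^-6 m⁴
Effective length L_e = K·L = 1 × 7.91 = 7.910 m
P_cr = π²EI / L_e² = π² × 117×10⁹ × 2.488×10^-6 / 7.910² = 4.592×10^4 N
Factor of safety n = P_cr / P = 45.921 / 14.5 = 3.17

n ≈ 3.17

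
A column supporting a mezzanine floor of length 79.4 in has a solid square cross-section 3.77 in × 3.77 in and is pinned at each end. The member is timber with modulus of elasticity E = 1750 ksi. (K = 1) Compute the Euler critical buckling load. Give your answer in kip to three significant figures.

P_cr ≈ 46.1 kip

I = a⁴/12 = 3.77⁴/12 = 16.83 in⁴
Effective length L_e = K·L = 1 × 79.4 = 79.40 in
P_cr = π²EI / L_e² = π² × 1750×10³ × 16.83 / 79.40² = 4.612×10^4 lb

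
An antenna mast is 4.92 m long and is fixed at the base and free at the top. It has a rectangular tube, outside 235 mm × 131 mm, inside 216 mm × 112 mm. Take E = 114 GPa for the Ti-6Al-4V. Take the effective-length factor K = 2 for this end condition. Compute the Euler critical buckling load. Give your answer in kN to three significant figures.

Weak-axis I_min = (h_o·b_o³ − h_i·b_i³)/12 with b_o = 131, b_i = 112.0 mm (shorter outer/inner sides).
I_min = (235×131³ − 216.0×112.0³)/12 = 1.874×10^7 mm⁴
I = 1.874×10^7 mm⁴ = 1.874×10^-5 m⁴
Effective length L_e = K·L = 2 × 4.92 = 9.840 m
P_cr = π²EI / L_e² = π² × 114×10⁹ × 1.874×10^-5 / 9.840² = 2.177×10^5 N

P_cr ≈ 218 kN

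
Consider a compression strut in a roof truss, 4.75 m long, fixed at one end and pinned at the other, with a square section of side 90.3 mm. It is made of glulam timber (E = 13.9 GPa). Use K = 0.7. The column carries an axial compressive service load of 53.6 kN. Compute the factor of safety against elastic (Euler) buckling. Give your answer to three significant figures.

n ≈ 1.28

I = a⁴/12 = 90.3⁴/12 = 5.541×10^6 mm⁴
I = 5.541×10^6 mm⁴ = 5.541×10^-6 m⁴
Effective length L_e = K·L = 0.7 × 4.75 = 3.325 m
P_cr = π²EI / L_e² = π² × 13.9×10⁹ × 5.541×10^-6 / 3.325² = 6.875×10^4 N
Factor of safety n = P_cr / P = 68.754 / 53.6 = 1.28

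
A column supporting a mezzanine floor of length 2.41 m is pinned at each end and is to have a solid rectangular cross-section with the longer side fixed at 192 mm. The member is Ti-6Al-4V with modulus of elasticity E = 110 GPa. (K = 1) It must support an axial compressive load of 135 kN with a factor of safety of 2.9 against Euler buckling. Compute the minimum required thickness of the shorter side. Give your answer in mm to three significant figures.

b ≈ 50.8 mm

Required P_cr = n·P = 2.9 × 135 = 391.5 kN
L_e = K·L = 1 × 2.41 = 2.410 m
Required I = P_cr·L_e²/(π²E) = 3.915×10^5 × 2.410² / (π² × 1.10×10^11) = 2.094×10^-6 m⁴
I_req = 2.094×10^6 mm⁴
Rectangle, weak axis: I_min = h·b³/12 with h = 192 mm fixed  ⇒  b = (12I/h)^(1/3) = 50.8 mm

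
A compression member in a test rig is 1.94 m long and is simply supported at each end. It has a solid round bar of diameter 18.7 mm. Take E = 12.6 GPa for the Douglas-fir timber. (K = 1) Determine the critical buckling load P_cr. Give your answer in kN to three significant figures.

P_cr ≈ 0.198 kN

I = πd⁴/64 = π×18.7⁴/64 = 6.003×10^3 mm⁴
I = 6.003×10^3 mm⁴ = 6.003×10^-9 m⁴
Effective length L_e = K·L = 1 × 1.94 = 1.940 m
P_cr = π²EI / L_e² = π² × 12.6×10⁹ × 6.003×10^-9 / 1.940² = 198.3 N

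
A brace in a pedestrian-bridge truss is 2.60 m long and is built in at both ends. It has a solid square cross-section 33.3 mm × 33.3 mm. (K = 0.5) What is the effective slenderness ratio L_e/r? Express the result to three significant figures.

For a square r = a/√12 = 33.3/√12 = 9.613 mm
L_e = K·L = 0.5 × 2.60 m = 1.300 m = 1300.0 mm
λ = L_e / r_min = 1300.0 / 9.613 = 135

λ ≈ 135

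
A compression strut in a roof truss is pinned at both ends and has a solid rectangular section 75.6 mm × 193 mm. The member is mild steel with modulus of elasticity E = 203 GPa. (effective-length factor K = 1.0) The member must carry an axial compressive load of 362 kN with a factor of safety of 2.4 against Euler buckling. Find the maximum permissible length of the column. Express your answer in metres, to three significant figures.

Buckling occurs about the weak axis: I_min = h·b³/12 with b = 75.6 mm (the shorter side).
I_min = 193×75.6³/12 = 6.949×10^6 mm⁴
I = 6.949×10^-6 m⁴
Required critical load P_cr = n·P = 2.4 × 362 = 868.8 kN = 8.688×10^5 N
From P_cr = π²EI/(K·L)²:  L = (1/K)·√(π²EI/P_cr) = (1/1)·√(π²×2.03×10^11×6.949×10^-6/8.688×10^5)
L = 4.00 m

L_max ≈ 4.00 m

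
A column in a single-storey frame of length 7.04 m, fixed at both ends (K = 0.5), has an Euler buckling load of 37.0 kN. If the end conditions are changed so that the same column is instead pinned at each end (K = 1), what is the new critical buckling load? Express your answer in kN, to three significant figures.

P_cr ≈ 9.25 kN

P_cr ∝ 1/K², so P_cr,new = P_cr,old × (K_old/K_new)² = 37.0 × (0.5/1)²
= 37.0 × 0.2500 = 9.25 kN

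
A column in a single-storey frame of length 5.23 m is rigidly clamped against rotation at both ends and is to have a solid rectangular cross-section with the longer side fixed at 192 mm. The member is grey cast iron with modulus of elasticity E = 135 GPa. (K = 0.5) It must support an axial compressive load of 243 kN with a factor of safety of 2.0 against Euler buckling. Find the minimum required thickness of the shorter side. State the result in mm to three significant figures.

Required P_cr = n·P = 2.0 × 243 = 486.0 kN
L_e = K·L = 0.5 × 5.23 = 2.615 m
Required I = P_cr·L_e²/(π²E) = 4.860×10^5 × 2.615² / (π² × 1.35×10^11) = 2.494×10^-6 m⁴
I_req = 2.494×10^6 mm⁴
Rectangle, weak axis: I_min = h·b³/12 with h = 192 mm fixed  ⇒  b = (12I/h)^(1/3) = 53.8 mm

b ≈ 53.8 mm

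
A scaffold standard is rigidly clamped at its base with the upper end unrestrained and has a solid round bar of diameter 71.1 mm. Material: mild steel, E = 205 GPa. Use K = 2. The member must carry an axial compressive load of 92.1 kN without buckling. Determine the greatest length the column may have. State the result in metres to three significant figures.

I = πd⁴/64 = π×71.1⁴/64 = 1.254×10^6 mm⁴
I = 1.254×10^-6 m⁴
At the buckling limit P_cr = P = 9.210×10^4 N
From P_cr = π²EI/(K·L)²:  L = (1/K)·√(π²EI/P_cr) = (1/2)·√(π²×2.05×10^11×1.254×10^-6/9.210×10^4)
L = 2.62 m

L_max ≈ 2.62 m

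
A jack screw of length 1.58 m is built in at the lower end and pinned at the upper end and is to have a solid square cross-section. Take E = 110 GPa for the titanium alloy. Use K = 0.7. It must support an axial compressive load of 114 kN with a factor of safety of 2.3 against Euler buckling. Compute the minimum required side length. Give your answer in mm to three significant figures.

Required P_cr = n·P = 2.3 × 114 = 262.2 kN
L_e = K·L = 0.7 × 1.58 = 1.106 m
Required I = P_cr·L_e²/(π²E) = 2.622×10^5 × 1.106² / (π² × 1.10×10^11) = 2.954×10^-7 m⁴
I_req = 2.954×10^5 mm⁴
Solid square: I = a⁴/12  ⇒  a = (12I)^(1/4) = (12×2.954×10^5)^(1/4) = 43.4 mm

a ≈ 43.4 mm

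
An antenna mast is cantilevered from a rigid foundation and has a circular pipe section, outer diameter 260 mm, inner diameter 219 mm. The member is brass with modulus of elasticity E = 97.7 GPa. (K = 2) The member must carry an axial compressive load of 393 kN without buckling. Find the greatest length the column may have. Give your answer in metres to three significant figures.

d_o = 260 mm, d_i = 219 mm
I = π(d_o⁴ − d_i⁴)/64 = π(260⁴ − 219.0⁴)/64 = 1.114×10^8 mm⁴
I = 1.114×10^-4 m⁴
At the buckling limit P_cr = P = 3.930×10^5 N
From P_cr = π²EI/(K·L)²:  L = (1/K)·√(π²EI/P_cr) = (1/2)·√(π²×9.77×10^10×1.114×10^-4/3.930×10^5)
L = 8.27 m

L_max ≈ 8.27 m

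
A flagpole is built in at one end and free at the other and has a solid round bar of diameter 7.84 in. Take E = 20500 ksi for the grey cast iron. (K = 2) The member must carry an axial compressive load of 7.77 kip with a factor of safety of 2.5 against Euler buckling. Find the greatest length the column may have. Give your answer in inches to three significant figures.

L_max ≈ 695 in

I = πd⁴/64 = π×7.84⁴/64 = 185.5 in⁴
Required critical load P_cr = n·P = 2.5 × 7.77 = 19.42 kip = 1.942×10^4 lb
From P_cr = π²EI/(K·L)²:  L = (1/K)·√(π²EI/P_cr) = (1/2)·√(π²×2.05×10^7×185.5/1.942×10^4)
L = 695 in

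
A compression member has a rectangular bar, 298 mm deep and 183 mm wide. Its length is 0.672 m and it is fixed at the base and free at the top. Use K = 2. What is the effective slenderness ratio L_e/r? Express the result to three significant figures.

λ ≈ 25.4

For a rectangle r_min = b/√12 = 183/√12 = 52.83 mm
L_e = K·L = 2 × 0.672 m = 1.344 m = 1344.0 mm
λ = L_e / r_min = 1344.0 / 52.83 = 25.4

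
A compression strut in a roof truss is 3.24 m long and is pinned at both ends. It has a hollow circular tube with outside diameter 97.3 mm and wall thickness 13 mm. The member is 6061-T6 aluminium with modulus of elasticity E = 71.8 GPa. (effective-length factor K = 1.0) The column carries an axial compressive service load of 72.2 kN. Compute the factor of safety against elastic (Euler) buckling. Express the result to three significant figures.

n ≈ 2.93

Inner diameter d_i = 97.3 − 2×13 = 71.30 mm
I = π(d_o⁴ − d_i⁴)/64 = π(97.3⁴ − 71.30⁴)/64 = 3.131×10^6 mm⁴
I = 3.131×10^6 mm⁴ = 3.131×10^-6 m⁴
Effective length L_e = K·L = 1 × 3.24 = 3.240 m
P_cr = π²EI / L_e² = π² × 71.8×10⁹ × 3.131×10^-6 / 3.240² = 2.114×10^5 N
Factor of safety n = P_cr / P = 211.36 / 72.2 = 2.93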